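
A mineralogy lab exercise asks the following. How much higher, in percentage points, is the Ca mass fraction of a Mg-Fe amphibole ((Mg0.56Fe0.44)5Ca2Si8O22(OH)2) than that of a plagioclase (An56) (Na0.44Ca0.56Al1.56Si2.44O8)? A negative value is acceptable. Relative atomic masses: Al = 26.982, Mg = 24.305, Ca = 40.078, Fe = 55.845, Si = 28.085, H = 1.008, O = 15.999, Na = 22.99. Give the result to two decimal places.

0.81 percentage points

Ca in (Mg0.56Fe0.44)5Ca2Si8O22(OH)2: molar mass 881.741 g/mol; 2×40.078 = 80.156 g → 9.09 wt%.
Ca in Na0.44Ca0.56Al1.56Si2.44O8: molar mass 271.171 g/mol; 0.56×40.078 = 22.444 g → 8.28 wt%.
Difference = 9.09 − 8.28 = 0.81 percentage points.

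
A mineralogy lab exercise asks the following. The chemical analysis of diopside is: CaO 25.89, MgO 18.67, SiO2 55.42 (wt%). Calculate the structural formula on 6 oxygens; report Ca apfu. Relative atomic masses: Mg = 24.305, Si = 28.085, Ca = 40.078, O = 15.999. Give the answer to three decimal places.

1.000 Ca apfu

CaO: 25.89/56.077 = 0.46169 mol → 0.46169 mol Ca, 0.46169 mol O.
MgO: 18.67/40.304 = 0.46323 mol → 0.46323 mol Mg, 0.46323 mol O.
SiO2: 55.42/60.083 = 0.92239 mol → 0.92239 mol Si, 1.84478 mol O.
Total oxygen = 2.76970 mol. Normalization factor = 6/2.76970 = 2.16630.
Ca per 6 O = 0.46169 × 2.16630 = 1.000.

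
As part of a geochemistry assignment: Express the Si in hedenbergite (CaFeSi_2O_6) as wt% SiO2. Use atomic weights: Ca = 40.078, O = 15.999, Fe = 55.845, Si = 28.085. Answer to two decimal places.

48.44 wt%

Formula mass = 248.087 g/mol.
2 Si → 2.0000 mol SiO2 per formula unit; M(SiO2) = 60.083, so SiO2 mass = 120.166 g.
120.166/248.087 × 100 = 48.44 wt%.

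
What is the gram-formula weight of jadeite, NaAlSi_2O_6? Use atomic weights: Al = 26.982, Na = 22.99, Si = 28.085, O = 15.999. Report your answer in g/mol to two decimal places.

Na: 1 × 22.99 = 22.9900
Al: 1 × 26.982 = 26.9820
Si: 2 × 28.085 = 56.1700
O: 6 × 15.999 = 95.9940
Summing the contributions gives the formula mass.

202.14 g/mol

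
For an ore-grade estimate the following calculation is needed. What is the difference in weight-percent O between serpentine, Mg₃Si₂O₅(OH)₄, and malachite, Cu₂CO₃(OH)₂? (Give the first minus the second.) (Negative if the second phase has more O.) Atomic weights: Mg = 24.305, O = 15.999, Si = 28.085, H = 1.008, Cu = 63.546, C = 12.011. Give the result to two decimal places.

M(Mg₃Si₂O₅(OH)₄) = 277.108 g/mol, so wt% O = 143.991/277.108 × 100 = 51.96%.
M(Cu₂CO₃(OH)₂) = 221.114 g/mol, so wt% O = 79.995/221.114 × 100 = 36.18%.
51.96 − 36.18 = 15.78 pp.

15.78 percentage points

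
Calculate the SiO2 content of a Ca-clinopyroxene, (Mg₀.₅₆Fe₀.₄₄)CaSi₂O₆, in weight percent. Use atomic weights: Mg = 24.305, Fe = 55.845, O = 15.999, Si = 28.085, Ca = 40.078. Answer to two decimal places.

Molar mass of (Mg₀.₅₆Fe₀.₄₄)CaSi₂O₆ = 0.56·24.305 + 0.44·55.845 + 1·40.078 + 2·28.085 + 6·15.999 = 230.425 g/mol.
Each formula unit contains 2 Si, equivalent to 2/1 = 2.0000 mol SiO2.
M(SiO2) = 1×28.085 + 2×15.999 = 60.083 g/mol.
Mass of SiO2 per formula unit = 2.0000 × 60.083 = 120.166 g.
SiO2 wt% = 120.166 / 230.425 × 100 = 52.15%.

52.15 wt%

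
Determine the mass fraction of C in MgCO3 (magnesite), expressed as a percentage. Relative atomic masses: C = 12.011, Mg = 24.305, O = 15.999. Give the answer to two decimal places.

14.25 weight percent

Formula mass = 1×24.305 + 1×12.011 + 3×15.999 = 84.313 g/mol, of which 12.011 g is C.
So C makes up 12.011/84.313 = 0.1425 of the mass, i.e. 14.25%.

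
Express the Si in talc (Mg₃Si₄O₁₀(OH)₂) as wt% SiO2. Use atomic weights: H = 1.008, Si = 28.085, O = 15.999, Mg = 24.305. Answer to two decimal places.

63.37 wt%

Molar mass of Mg₃Si₄O₁₀(OH)₂ = 3*24.305 + 4*28.085 + 12*15.999 + 2*1.008 = 379.259 g/mol.
Each formula unit contains 4 Si, equivalent to 4/1 = 4.0000 mol SiO2.
M(SiO2) = 1×28.085 + 2×15.999 = 60.083 g/mol.
Mass of SiO2 per formula unit = 4.0000 × 60.083 = 240.332 g.
SiO2 wt% = 240.332 / 379.259 × 100 = 63.37%.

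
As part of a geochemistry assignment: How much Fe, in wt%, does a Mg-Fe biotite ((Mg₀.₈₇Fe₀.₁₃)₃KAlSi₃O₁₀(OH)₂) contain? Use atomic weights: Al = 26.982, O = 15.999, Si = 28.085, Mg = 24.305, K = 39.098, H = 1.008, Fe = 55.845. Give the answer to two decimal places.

5.07 wt%

Formula mass = 2.61×24.305 + 0.39×55.845 + 1×39.098 + 1×26.982 + 3×28.085 + 12×15.999 + 2×1.008 = 429.555 g/mol, of which 21.780 g is Fe.
So Fe makes up 21.780/429.555 = 0.0507 of the mass, i.e. 5.07%.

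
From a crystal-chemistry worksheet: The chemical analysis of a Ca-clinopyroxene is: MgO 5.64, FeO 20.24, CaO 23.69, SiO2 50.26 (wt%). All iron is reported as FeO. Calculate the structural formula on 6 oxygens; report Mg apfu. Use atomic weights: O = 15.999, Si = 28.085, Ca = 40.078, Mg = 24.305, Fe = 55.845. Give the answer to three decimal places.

0.334 Mg apfu

5.64 wt% MgO ÷ 40.304 g/mol = 0.13994 mol, giving 0.13994 Mg and 0.13994 O.
20.24 wt% FeO ÷ 71.844 g/mol = 0.28172 mol, giving 0.28172 Fe and 0.28172 O.
23.69 wt% CaO ÷ 56.077 g/mol = 0.42245 mol, giving 0.42245 Ca and 0.42245 O.
50.26 wt% SiO2 ÷ 60.083 g/mol = 0.83651 mol, giving 0.83651 Si and 1.67302 O.
Oxygen sums to 2.51713; scaling by 6/2.51713 = 2.38367 puts the formula on 6 O.
Mg: 0.13994 × 2.38367 = 0.334 atoms per formula unit.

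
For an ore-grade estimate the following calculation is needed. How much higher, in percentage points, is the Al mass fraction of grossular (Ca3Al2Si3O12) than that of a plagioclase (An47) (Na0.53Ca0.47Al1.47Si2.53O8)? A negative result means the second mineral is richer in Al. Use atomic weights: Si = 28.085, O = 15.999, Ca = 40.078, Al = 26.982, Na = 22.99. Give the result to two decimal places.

First mineral: 53.964 g Al in 450.441 g formula = 11.98 wt% Al.
Second mineral: 39.664 g Al in 269.732 g formula = 14.70 wt% Al.
11.98% − 14.70% gives a difference of -2.72 percentage points.

-2.72 percentage points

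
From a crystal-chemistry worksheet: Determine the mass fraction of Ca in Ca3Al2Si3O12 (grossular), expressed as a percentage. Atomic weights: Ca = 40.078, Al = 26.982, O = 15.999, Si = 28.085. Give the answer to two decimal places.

M(Ca3Al2Si3O12) = 450.441 g/mol.
Ca contributes 3 × 40.078 = 120.234 g per mole.
120.234/450.441 = 0.2669 → 26.69%.

26.69 wt%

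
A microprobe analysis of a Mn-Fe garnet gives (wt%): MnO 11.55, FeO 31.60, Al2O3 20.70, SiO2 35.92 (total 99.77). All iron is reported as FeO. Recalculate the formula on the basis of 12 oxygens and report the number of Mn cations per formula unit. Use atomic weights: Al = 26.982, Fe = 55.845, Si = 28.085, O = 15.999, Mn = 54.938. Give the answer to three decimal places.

0.812 Mn apfu

MnO: 11.55/70.937 = 0.16282 mol → 0.16282 mol Mn, 0.16282 mol O.
FeO: 31.60/71.844 = 0.43984 mol → 0.43984 mol Fe, 0.43984 mol O.
Al2O3: 20.70/101.961 = 0.20302 mol → 0.40604 mol Al, 0.60906 mol O.
SiO2: 35.92/60.083 = 0.59784 mol → 0.59784 mol Si, 1.19568 mol O.
Total oxygen = 2.40740 mol. Normalization factor = 12/2.40740 = 4.98463.
Mn per 12 O = 0.16282 × 4.98463 = 0.812.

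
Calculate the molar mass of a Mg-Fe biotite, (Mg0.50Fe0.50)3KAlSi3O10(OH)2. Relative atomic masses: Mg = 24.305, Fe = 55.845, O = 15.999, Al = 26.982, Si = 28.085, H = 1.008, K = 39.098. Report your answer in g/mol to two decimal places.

464.56 g/mol

The formula mass is the sum 1.50×24.305 + 1.50×55.845 + 1×39.098 + 1×26.982 + 3×28.085 + 12×15.999 + 2×1.008.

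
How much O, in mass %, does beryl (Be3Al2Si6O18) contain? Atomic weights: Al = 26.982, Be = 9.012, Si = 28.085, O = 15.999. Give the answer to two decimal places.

M(Be3Al2Si6O18) = 537.492 g/mol.
O contributes 18 × 15.999 = 287.982 g per mole.
287.982/537.492 = 0.5358 → 53.58%.

53.58 mass %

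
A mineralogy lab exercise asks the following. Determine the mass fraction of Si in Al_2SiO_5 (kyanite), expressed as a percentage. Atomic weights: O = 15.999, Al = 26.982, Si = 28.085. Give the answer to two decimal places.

Molar mass of Al_2SiO_5: 2×26.982 + 1×28.085 + 5×15.999 = 162.044 g/mol.
Mass of Si per formula unit: 1 × 28.085 = 28.085 g.
Weight fraction Si = 28.085 / 162.044 = 0.1733.

17.33 mass %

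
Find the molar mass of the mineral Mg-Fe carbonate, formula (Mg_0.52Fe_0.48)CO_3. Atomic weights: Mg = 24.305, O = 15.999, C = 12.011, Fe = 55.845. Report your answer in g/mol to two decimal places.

Mg: 0.52 × 24.305 = 12.6386
Fe: 0.48 × 55.845 = 26.8056
C: 1 × 12.011 = 12.0110
O: 3 × 15.999 = 47.9970
Summing the contributions gives the formula mass.

99.45 g/mol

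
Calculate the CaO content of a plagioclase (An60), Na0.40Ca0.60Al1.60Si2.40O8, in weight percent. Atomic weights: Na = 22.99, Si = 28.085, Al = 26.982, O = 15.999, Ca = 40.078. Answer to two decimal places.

12.38 wt%

M(Na0.40Ca0.60Al1.60Si2.40O8) = 271.810 g/mol; M(CaO) = 56.077 g/mol.
Moles CaO per formula unit = 0.60 Ca ÷ 1 = 0.6000.
CaO fraction = (0.6000 × 56.077) / 271.810 = 33.646/271.810 = 0.1238.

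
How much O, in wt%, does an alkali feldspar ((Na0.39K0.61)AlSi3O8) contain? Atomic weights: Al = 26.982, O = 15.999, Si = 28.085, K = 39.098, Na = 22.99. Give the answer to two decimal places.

47.05 wt%

M((Na0.39K0.61)AlSi3O8) = 272.045 g/mol.
O contributes 8 × 15.999 = 127.992 g per mole.
127.992/272.045 = 0.4705 → 47.05%.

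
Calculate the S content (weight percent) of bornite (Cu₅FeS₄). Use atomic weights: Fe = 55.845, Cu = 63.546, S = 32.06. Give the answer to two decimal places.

25.56 weight percent

Formula mass = 5*63.546 + 1*55.845 + 4*32.06 = 501.815 g/mol, of which 128.240 g is S.
So S makes up 128.240/501.815 = 0.2556 of the mass, i.e. 25.56%.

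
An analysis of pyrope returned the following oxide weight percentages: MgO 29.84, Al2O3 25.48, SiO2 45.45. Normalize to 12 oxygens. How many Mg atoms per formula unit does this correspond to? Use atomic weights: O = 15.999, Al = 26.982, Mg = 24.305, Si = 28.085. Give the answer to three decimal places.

MgO (M=40.304): mol = 0.74037; Mg = 0.74037, O = 0.74037.
Al2O3 (M=101.961): mol = 0.24990; Al = 0.49980, O = 0.74970.
SiO2 (M=60.083): mol = 0.75645; Si = 0.75645, O = 1.51290.
ΣO = 3.00297; factor = 12/ΣO = 3.99604.
Mg apfu = 0.74037 × 3.99604 = 2.959.

2.959 Mg apfu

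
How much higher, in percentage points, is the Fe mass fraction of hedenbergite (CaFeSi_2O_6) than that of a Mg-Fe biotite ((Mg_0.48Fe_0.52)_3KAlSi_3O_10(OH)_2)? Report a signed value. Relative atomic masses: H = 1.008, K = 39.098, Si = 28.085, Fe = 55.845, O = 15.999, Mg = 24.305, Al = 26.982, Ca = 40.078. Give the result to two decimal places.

3.83 percentage points

M(CaFeSi_2O_6) = 248.087 g/mol, so wt% Fe = 55.845/248.087 × 100 = 22.51%.
M((Mg_0.48Fe_0.52)_3KAlSi_3O_10(OH)_2) = 466.456 g/mol, so wt% Fe = 87.118/466.456 × 100 = 18.68%.
22.51 − 18.68 = 3.83 pp.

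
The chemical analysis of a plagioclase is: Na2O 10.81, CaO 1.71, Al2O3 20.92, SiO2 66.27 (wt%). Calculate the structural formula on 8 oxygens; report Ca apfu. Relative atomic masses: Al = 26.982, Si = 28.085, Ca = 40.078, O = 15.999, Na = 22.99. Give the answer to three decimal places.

0.081 Ca apfu

Na2O: 10.81/61.979 = 0.17441 mol → 0.34882 mol Na, 0.17441 mol O.
CaO: 1.71/56.077 = 0.03049 mol → 0.03049 mol Ca, 0.03049 mol O.
Al2O3: 20.92/101.961 = 0.20518 mol → 0.41036 mol Al, 0.61554 mol O.
SiO2: 66.27/60.083 = 1.10297 mol → 1.10297 mol Si, 2.20594 mol O.
Total oxygen = 3.02638 mol. Normalization factor = 8/3.02638 = 2.64342.
Ca per 8 O = 0.03049 × 2.64342 = 0.081.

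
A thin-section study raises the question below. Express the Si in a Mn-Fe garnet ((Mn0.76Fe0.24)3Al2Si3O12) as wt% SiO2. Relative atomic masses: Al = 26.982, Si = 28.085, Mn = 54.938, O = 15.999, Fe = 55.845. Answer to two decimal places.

36.36 wt%

Molar mass of (Mn0.76Fe0.24)3Al2Si3O12 = 2.28*54.938 + 0.72*55.845 + 2*26.982 + 3*28.085 + 12*15.999 = 495.674 g/mol.
Each formula unit contains 3 Si, equivalent to 3/1 = 3.0000 mol SiO2.
M(SiO2) = 1×28.085 + 2×15.999 = 60.083 g/mol.
Mass of SiO2 per formula unit = 3.0000 × 60.083 = 180.249 g.
SiO2 wt% = 180.249 / 495.674 × 100 = 36.36%.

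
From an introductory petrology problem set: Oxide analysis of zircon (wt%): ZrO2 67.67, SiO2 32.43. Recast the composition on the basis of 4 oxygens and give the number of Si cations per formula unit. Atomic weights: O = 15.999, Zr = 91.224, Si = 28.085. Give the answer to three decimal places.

ZrO2: 67.67/123.222 = 0.54917 mol → 0.54917 mol Zr, 1.09834 mol O.
SiO2: 32.43/60.083 = 0.53975 mol → 0.53975 mol Si, 1.07950 mol O.
Total oxygen = 2.17784 mol. Normalization factor = 4/2.17784 = 1.83668.
Si per 4 O = 0.53975 × 1.83668 = 0.991.

0.991 Si apfu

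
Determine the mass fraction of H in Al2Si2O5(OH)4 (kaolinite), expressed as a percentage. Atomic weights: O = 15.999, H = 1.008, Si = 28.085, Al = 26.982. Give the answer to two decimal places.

Molar mass of Al2Si2O5(OH)4: 2·26.982 + 2·28.085 + 9·15.999 + 4·1.008 = 258.157 g/mol.
Mass of H per formula unit: 4 × 1.008 = 4.032 g.
Weight fraction H = 4.032 / 258.157 = 0.0156.

1.56 weight percent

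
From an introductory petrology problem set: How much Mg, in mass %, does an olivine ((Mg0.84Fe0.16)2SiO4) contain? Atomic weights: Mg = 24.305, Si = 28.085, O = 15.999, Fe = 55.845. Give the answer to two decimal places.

M((Mg0.84Fe0.16)2SiO4) = 150.784 g/mol.
Mg contributes 1.68 × 24.305 = 40.832 g per mole.
40.832/150.784 = 0.2708 → 27.08%.

27.08 mass %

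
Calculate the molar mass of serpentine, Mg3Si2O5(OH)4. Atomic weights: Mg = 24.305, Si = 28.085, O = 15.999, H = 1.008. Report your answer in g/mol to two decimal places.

M = 3·24.305 + 2·28.085 + 9·15.999 + 4·1.008

277.11 g/mol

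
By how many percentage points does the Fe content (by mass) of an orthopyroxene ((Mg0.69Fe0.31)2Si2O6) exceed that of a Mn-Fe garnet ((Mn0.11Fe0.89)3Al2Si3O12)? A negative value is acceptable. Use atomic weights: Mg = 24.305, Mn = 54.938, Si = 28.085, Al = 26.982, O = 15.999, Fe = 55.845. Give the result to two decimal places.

M((Mg0.69Fe0.31)2Si2O6) = 220.329 g/mol, so wt% Fe = 34.624/220.329 × 100 = 15.71%.
M((Mn0.11Fe0.89)3Al2Si3O12) = 497.443 g/mol, so wt% Fe = 149.106/497.443 × 100 = 29.97%.
15.71 − 29.97 = -14.26 pp.

-14.26 percentage points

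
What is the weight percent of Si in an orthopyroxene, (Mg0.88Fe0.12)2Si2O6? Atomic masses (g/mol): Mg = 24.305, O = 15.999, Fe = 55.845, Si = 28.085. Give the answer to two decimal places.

Formula mass = 1.76×24.305 + 0.24×55.845 + 2×28.085 + 6×15.999 = 208.344 g/mol, of which 56.170 g is Si.
So Si makes up 56.170/208.344 = 0.2696 of the mass, i.e. 26.96%.

26.96 mass %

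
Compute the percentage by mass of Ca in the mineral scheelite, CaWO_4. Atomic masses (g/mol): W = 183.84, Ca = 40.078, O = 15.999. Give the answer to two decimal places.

13.92 mass %

Formula mass = 1*40.078 + 1*183.84 + 4*15.999 = 287.914 g/mol, of which 40.078 g is Ca.
So Ca makes up 40.078/287.914 = 0.1392 of the mass, i.e. 13.92%.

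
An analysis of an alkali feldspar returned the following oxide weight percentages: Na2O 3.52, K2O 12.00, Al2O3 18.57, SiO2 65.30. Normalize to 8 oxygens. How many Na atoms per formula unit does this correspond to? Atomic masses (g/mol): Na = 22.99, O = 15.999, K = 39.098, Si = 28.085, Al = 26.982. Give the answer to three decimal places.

Na2O: 3.52/61.979 = 0.05679 mol → 0.11358 mol Na, 0.05679 mol O.
K2O: 12.00/94.195 = 0.12740 mol → 0.25480 mol K, 0.12740 mol O.
Al2O3: 18.57/101.961 = 0.18213 mol → 0.36426 mol Al, 0.54639 mol O.
SiO2: 65.30/60.083 = 1.08683 mol → 1.08683 mol Si, 2.17366 mol O.
Total oxygen = 2.90424 mol. Normalization factor = 8/2.90424 = 2.75459.
Na per 8 O = 0.11358 × 2.75459 = 0.313.

0.313 Na apfu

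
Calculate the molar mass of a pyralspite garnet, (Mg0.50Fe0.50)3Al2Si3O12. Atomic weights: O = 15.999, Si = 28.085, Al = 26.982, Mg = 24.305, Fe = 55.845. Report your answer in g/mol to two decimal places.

450.43 g/mol

Mg: 1.50 × 24.305 = 36.4575
Fe: 1.50 × 55.845 = 83.7675
Al: 2 × 26.982 = 53.9640
Si: 3 × 28.085 = 84.2550
O: 12 × 15.999 = 191.9880
Summing the contributions gives the formula mass.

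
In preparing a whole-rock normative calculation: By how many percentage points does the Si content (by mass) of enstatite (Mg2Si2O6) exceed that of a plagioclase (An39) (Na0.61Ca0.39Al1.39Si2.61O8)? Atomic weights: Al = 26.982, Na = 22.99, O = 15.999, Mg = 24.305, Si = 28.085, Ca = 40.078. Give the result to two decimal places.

0.67 percentage points

First mineral: 56.170 g Si in 200.774 g formula = 27.98 wt% Si.
Second mineral: 73.302 g Si in 268.453 g formula = 27.31 wt% Si.
27.98% − 27.31% gives a difference of 0.67 percentage points.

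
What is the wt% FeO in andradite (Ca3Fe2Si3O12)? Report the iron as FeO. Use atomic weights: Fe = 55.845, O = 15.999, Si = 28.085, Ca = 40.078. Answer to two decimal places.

28.28 wt%

M(Ca3Fe2Si3O12) = 508.167 g/mol; M(FeO) = 71.844 g/mol.
Moles FeO per formula unit = 2 Fe ÷ 1 = 2.0000.
FeO fraction = (2.0000 × 71.844) / 508.167 = 143.688/508.167 = 0.2828.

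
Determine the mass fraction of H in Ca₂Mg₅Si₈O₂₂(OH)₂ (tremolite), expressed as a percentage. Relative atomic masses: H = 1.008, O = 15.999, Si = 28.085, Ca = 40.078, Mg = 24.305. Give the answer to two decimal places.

M(Ca₂Mg₅Si₈O₂₂(OH)₂) = 812.353 g/mol.
H contributes 2 × 1.008 = 2.016 g per mole.
2.016/812.353 = 0.0025 → 0.25%.

0.25 wt%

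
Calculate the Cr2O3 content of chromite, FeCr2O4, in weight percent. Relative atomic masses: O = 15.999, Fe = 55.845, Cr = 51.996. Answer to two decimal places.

M(FeCr2O4) = 223.833 g/mol; M(Cr2O3) = 151.989 g/mol.
Moles Cr2O3 per formula unit = 2 Cr ÷ 2 = 1.0000.
Cr2O3 fraction = (1.0000 × 151.989) / 223.833 = 151.989/223.833 = 0.6790.

67.90 wt%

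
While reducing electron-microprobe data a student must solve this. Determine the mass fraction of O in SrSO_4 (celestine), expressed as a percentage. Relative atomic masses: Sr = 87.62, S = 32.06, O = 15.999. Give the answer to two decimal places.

34.84 mass %

Formula mass = 1·87.62 + 1·32.06 + 4·15.999 = 183.676 g/mol, of which 63.996 g is O.
So O makes up 63.996/183.676 = 0.3484 of the mass, i.e. 34.84%.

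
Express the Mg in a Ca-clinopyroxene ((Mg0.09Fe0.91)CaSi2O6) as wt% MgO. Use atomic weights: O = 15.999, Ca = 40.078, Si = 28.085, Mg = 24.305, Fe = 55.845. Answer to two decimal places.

1.48 wt%

Formula mass = 245.248 g/mol.
0.09 Mg → 0.0900 mol MgO per formula unit; M(MgO) = 40.304, so MgO mass = 3.627 g.
3.627/245.248 × 100 = 1.48 wt%.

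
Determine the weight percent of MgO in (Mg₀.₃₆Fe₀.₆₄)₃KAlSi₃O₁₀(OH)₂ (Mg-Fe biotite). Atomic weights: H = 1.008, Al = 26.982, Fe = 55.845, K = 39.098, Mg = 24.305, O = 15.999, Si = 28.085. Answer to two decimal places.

9.11 wt%

Formula mass = 477.811 g/mol.
1.08 Mg → 1.0800 mol MgO per formula unit; M(MgO) = 40.304, so MgO mass = 43.528 g.
43.528/477.811 × 100 = 9.11 wt%.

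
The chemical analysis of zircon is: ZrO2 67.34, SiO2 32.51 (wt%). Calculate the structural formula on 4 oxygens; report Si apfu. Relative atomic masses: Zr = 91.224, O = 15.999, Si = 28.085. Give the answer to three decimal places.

0.995 Si apfu

67.34 wt% ZrO2 ÷ 123.222 g/mol = 0.54649 mol, giving 0.54649 Zr and 1.09298 O.
32.51 wt% SiO2 ÷ 60.083 g/mol = 0.54108 mol, giving 0.54108 Si and 1.08216 O.
Oxygen sums to 2.17514; scaling by 4/2.17514 = 1.83896 puts the formula on 4 O.
Si: 0.54108 × 1.83896 = 0.995 atoms per formula unit.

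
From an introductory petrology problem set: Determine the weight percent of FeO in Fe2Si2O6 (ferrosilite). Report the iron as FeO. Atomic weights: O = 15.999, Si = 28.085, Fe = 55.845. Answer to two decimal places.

Molar mass of Fe2Si2O6 = 2*55.845 + 2*28.085 + 6*15.999 = 263.854 g/mol.
Each formula unit contains 2 Fe, equivalent to 2/1 = 2.0000 mol FeO.
M(FeO) = 1×55.845 + 1×15.999 = 71.844 g/mol.
Mass of FeO per formula unit = 2.0000 × 71.844 = 143.688 g.
FeO wt% = 143.688 / 263.854 × 100 = 54.46%.

54.46 wt%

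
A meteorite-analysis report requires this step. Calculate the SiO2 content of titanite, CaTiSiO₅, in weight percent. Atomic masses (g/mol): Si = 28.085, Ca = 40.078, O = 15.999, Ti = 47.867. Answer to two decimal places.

30.65 wt%

M(CaTiSiO₅) = 196.025 g/mol; M(SiO2) = 60.083 g/mol.
Moles SiO2 per formula unit = 1 Si ÷ 1 = 1.0000.
SiO2 fraction = (1.0000 × 60.083) / 196.025 = 60.083/196.025 = 0.3065.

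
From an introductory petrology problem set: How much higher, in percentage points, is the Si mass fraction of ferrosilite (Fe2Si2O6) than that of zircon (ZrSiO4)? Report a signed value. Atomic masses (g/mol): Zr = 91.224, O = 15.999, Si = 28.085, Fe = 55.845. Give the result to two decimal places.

M(Fe2Si2O6) = 263.854 g/mol, so wt% Si = 56.170/263.854 × 100 = 21.29%.
M(ZrSiO4) = 183.305 g/mol, so wt% Si = 28.085/183.305 × 100 = 15.32%.
21.29 − 15.32 = 5.97 pp.

5.97 percentage points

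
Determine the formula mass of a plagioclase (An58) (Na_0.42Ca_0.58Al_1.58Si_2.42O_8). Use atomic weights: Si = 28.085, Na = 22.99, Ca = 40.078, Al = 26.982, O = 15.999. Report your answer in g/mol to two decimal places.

271.49 g/mol

The formula mass is the sum 0.42(22.99) + 0.58(40.078) + 1.58(26.982) + 2.42(28.085) + 8(15.999).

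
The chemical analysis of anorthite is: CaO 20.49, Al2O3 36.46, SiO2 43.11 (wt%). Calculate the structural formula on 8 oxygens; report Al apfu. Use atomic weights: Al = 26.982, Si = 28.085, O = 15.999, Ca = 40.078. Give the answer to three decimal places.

CaO (M=56.077): mol = 0.36539; Ca = 0.36539, O = 0.36539.
Al2O3 (M=101.961): mol = 0.35759; Al = 0.71518, O = 1.07277.
SiO2 (M=60.083): mol = 0.71751; Si = 0.71751, O = 1.43502.
ΣO = 2.87318; factor = 8/ΣO = 2.78437.
Al apfu = 0.71518 × 2.78437 = 1.991.

1.991 Al apfu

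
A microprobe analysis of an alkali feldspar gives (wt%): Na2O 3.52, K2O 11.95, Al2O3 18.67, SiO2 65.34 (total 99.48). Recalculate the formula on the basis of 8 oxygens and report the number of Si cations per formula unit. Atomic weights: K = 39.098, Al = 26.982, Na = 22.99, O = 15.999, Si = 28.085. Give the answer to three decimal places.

Na2O: 3.52/61.979 = 0.05679 mol → 0.11358 mol Na, 0.05679 mol O.
K2O: 11.95/94.195 = 0.12686 mol → 0.25372 mol K, 0.12686 mol O.
Al2O3: 18.67/101.961 = 0.18311 mol → 0.36622 mol Al, 0.54933 mol O.
SiO2: 65.34/60.083 = 1.08750 mol → 1.08750 mol Si, 2.17500 mol O.
Total oxygen = 2.90798 mol. Normalization factor = 8/2.90798 = 2.75105.
Si per 8 O = 1.08750 × 2.75105 = 2.992.

2.992 Si apfu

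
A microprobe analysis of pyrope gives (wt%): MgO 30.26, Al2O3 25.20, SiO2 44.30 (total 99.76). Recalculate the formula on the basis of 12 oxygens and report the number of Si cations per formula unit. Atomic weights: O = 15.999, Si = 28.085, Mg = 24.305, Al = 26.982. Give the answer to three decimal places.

2.982 Si apfu

MgO (M=40.304): mol = 0.75079; Mg = 0.75079, O = 0.75079.
Al2O3 (M=101.961): mol = 0.24715; Al = 0.49430, O = 0.74145.
SiO2 (M=60.083): mol = 0.73731; Si = 0.73731, O = 1.47462.
ΣO = 2.96686; factor = 12/ΣO = 4.04468.
Si apfu = 0.73731 × 4.04468 = 2.982.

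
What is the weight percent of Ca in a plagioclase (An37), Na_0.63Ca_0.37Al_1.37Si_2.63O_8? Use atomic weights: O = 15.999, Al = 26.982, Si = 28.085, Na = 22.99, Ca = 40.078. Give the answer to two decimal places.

M(Na_0.63Ca_0.37Al_1.37Si_2.63O_8) = 268.133 g/mol.
Ca contributes 0.37 × 40.078 = 14.829 g per mole.
14.829/268.133 = 0.0553 → 5.53%.

5.53 mass %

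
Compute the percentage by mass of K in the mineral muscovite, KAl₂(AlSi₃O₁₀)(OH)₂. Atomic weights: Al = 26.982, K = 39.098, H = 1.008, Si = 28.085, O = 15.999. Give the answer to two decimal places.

9.82 mass %

Molar mass of KAl₂(AlSi₃O₁₀)(OH)₂: 1*39.098 + 3*26.982 + 3*28.085 + 12*15.999 + 2*1.008 = 398.303 g/mol.
Mass of K per formula unit: 1 × 39.098 = 39.098 g.
Weight fraction K = 39.098 / 398.303 = 0.0982.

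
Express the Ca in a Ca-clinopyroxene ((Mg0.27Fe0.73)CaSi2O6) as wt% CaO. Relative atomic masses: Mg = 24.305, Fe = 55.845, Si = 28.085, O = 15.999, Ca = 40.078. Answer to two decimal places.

23.41 wt%

M((Mg0.27Fe0.73)CaSi2O6) = 239.571 g/mol; M(CaO) = 56.077 g/mol.
Moles CaO per formula unit = 1 Ca ÷ 1 = 1.0000.
CaO fraction = (1.0000 × 56.077) / 239.571 = 56.077/239.571 = 0.2341.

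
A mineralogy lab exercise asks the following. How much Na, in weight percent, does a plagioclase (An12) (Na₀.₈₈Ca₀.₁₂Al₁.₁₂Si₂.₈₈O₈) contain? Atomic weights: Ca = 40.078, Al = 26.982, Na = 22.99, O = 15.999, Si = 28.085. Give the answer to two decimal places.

7.66 weight percent

Molar mass of Na₀.₈₈Ca₀.₁₂Al₁.₁₂Si₂.₈₈O₈: 0.88×22.99 + 0.12×40.078 + 1.12×26.982 + 2.88×28.085 + 8×15.999 = 264.137 g/mol.
Mass of Na per formula unit: 0.88 × 22.99 = 20.231 g.
Weight fraction Na = 20.231 / 264.137 = 0.0766.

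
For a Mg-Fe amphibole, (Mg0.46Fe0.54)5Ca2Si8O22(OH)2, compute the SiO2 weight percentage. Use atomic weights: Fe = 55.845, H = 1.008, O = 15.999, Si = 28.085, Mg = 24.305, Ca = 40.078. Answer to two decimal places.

53.56 wt%

M((Mg0.46Fe0.54)5Ca2Si8O22(OH)2) = 897.511 g/mol; M(SiO2) = 60.083 g/mol.
Moles SiO2 per formula unit = 8 Si ÷ 1 = 8.0000.
SiO2 fraction = (8.0000 × 60.083) / 897.511 = 480.664/897.511 = 0.5356.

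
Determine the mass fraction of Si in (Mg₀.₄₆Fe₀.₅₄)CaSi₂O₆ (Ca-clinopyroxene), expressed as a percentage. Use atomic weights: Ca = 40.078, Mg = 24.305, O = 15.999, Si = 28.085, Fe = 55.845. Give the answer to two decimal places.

24.05 wt%

Formula mass = 0.46*24.305 + 0.54*55.845 + 1*40.078 + 2*28.085 + 6*15.999 = 233.579 g/mol, of which 56.170 g is Si.
So Si makes up 56.170/233.579 = 0.2405 of the mass, i.e. 24.05%.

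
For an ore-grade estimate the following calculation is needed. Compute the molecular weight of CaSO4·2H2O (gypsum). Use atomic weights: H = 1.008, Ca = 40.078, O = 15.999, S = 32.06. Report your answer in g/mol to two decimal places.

172.16 g/mol

Ca: 1 × 40.078 = 40.0780
S: 1 × 32.06 = 32.0600
O: 6 × 15.999 = 95.9940
H: 4 × 1.008 = 4.0320
Summing the contributions gives the formula mass.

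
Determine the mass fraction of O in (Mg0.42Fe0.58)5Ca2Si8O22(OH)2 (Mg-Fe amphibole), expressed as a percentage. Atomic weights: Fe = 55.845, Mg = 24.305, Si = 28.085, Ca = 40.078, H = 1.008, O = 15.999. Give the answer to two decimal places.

M((Mg0.42Fe0.58)5Ca2Si8O22(OH)2) = 903.819 g/mol.
O contributes 24 × 15.999 = 383.976 g per mole.
383.976/903.819 = 0.4248 → 42.48%.

42.48 mass %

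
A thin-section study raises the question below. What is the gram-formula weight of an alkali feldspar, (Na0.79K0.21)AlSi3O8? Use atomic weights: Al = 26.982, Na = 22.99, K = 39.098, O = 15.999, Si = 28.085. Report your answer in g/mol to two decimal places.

M = 0.79(22.99) + 0.21(39.098) + 1(26.982) + 3(28.085) + 8(15.999)

265.60 g/mol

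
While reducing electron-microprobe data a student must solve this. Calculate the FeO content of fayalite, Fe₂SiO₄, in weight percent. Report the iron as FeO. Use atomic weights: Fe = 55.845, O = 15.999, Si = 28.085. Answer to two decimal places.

70.51 wt%

M(Fe₂SiO₄) = 203.771 g/mol; M(FeO) = 71.844 g/mol.
Moles FeO per formula unit = 2 Fe ÷ 1 = 2.0000.
FeO fraction = (2.0000 × 71.844) / 203.771 = 143.688/203.771 = 0.7051.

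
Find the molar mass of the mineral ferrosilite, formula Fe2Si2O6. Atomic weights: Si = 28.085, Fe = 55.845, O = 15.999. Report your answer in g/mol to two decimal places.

263.85 g/mol

The formula mass is the sum 2·55.845 + 2·28.085 + 6·15.999.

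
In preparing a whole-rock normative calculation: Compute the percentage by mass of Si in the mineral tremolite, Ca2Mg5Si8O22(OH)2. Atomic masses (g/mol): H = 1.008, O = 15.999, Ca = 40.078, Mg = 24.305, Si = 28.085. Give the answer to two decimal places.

27.66 mass %

Formula mass = 2*40.078 + 5*24.305 + 8*28.085 + 24*15.999 + 2*1.008 = 812.353 g/mol, of which 224.680 g is Si.
So Si makes up 224.680/812.353 = 0.2766 of the mass, i.e. 27.66%.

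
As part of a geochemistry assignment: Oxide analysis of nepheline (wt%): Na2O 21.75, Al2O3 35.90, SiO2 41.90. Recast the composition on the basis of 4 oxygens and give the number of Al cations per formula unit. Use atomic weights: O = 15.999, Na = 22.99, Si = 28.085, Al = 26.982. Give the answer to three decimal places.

Na2O: 21.75/61.979 = 0.35093 mol → 0.70186 mol Na, 0.35093 mol O.
Al2O3: 35.90/101.961 = 0.35210 mol → 0.70420 mol Al, 1.05630 mol O.
SiO2: 41.90/60.083 = 0.69737 mol → 0.69737 mol Si, 1.39474 mol O.
Total oxygen = 2.80197 mol. Normalization factor = 4/2.80197 = 1.42757.
Al per 4 O = 0.70420 × 1.42757 = 1.005.

1.005 Al apfu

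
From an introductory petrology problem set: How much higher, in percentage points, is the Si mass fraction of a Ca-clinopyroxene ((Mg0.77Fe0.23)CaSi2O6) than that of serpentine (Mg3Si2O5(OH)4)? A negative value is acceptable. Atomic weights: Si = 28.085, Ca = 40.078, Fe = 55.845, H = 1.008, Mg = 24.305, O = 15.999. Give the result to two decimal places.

Si in (Mg0.77Fe0.23)CaSi2O6: molar mass 223.801 g/mol; 2×28.085 = 56.170 g → 25.10 wt%.
Si in Mg3Si2O5(OH)4: molar mass 277.108 g/mol; 2×28.085 = 56.170 g → 20.27 wt%.
Difference = 25.10 − 20.27 = 4.83 percentage points.

4.83 percentage points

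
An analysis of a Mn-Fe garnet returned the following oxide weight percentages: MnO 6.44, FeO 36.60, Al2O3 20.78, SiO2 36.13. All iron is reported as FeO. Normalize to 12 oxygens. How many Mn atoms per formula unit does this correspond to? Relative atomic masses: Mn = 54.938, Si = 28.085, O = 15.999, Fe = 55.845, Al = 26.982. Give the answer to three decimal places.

0.451 Mn apfu

MnO (M=70.937): mol = 0.09078; Mn = 0.09078, O = 0.09078.
FeO (M=71.844): mol = 0.50944; Fe = 0.50944, O = 0.50944.
Al2O3 (M=101.961): mol = 0.20380; Al = 0.40760, O = 0.61140.
SiO2 (M=60.083): mol = 0.60133; Si = 0.60133, O = 1.20266.
ΣO = 2.41428; factor = 12/ΣO = 4.97043.
Mn apfu = 0.09078 × 4.97043 = 0.451.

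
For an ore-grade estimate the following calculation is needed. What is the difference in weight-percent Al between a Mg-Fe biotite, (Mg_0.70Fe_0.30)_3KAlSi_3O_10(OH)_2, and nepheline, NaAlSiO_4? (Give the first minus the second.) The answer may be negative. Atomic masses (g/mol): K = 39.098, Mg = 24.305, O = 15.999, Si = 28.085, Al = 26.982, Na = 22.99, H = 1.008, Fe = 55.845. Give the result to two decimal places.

-12.94 percentage points

First mineral: 26.982 g Al in 445.640 g formula = 6.05 wt% Al.
Second mineral: 26.982 g Al in 142.053 g formula = 18.99 wt% Al.
6.05% − 18.99% gives a difference of -12.94 percentage points.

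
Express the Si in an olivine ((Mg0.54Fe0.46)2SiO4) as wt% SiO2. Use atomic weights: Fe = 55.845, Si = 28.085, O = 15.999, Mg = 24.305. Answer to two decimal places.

Molar mass of (Mg0.54Fe0.46)2SiO4 = 1.08×24.305 + 0.92×55.845 + 1×28.085 + 4×15.999 = 169.708 g/mol.
Each formula unit contains 1 Si, equivalent to 1/1 = 1.0000 mol SiO2.
M(SiO2) = 1×28.085 + 2×15.999 = 60.083 g/mol.
Mass of SiO2 per formula unit = 1.0000 × 60.083 = 60.083 g.
SiO2 wt% = 60.083 / 169.708 × 100 = 35.40%.

35.40 wt%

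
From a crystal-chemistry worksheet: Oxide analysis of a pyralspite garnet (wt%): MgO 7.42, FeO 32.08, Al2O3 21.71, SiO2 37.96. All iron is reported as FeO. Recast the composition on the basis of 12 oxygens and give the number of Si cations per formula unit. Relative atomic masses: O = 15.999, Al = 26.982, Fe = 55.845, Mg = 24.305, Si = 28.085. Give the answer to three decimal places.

2.993 Si apfu

7.42 wt% MgO ÷ 40.304 g/mol = 0.18410 mol, giving 0.18410 Mg and 0.18410 O.
32.08 wt% FeO ÷ 71.844 g/mol = 0.44652 mol, giving 0.44652 Fe and 0.44652 O.
21.71 wt% Al2O3 ÷ 101.961 g/mol = 0.21292 mol, giving 0.42584 Al and 0.63876 O.
37.96 wt% SiO2 ÷ 60.083 g/mol = 0.63179 mol, giving 0.63179 Si and 1.26358 O.
Oxygen sums to 2.53296; scaling by 12/2.53296 = 4.73754 puts the formula on 12 O.
Si: 0.63179 × 4.73754 = 2.993 atoms per formula unit.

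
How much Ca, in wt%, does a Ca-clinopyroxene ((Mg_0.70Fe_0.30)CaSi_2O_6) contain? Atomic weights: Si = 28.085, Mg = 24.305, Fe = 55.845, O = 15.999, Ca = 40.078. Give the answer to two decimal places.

Formula mass = 0.70*24.305 + 0.30*55.845 + 1*40.078 + 2*28.085 + 6*15.999 = 226.009 g/mol, of which 40.078 g is Ca.
So Ca makes up 40.078/226.009 = 0.1773 of the mass, i.e. 17.73%.

17.73 wt%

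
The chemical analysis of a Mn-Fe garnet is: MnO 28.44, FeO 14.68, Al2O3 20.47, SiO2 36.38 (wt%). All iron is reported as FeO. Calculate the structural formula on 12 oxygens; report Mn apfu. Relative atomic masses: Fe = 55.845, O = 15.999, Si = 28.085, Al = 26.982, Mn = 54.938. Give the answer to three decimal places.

1.989 Mn apfu

MnO (M=70.937): mol = 0.40092; Mn = 0.40092, O = 0.40092.
FeO (M=71.844): mol = 0.20433; Fe = 0.20433, O = 0.20433.
Al2O3 (M=101.961): mol = 0.20076; Al = 0.40152, O = 0.60228.
SiO2 (M=60.083): mol = 0.60550; Si = 0.60550, O = 1.21100.
ΣO = 2.41853; factor = 12/ΣO = 4.96169.
Mn apfu = 0.40092 × 4.96169 = 1.989.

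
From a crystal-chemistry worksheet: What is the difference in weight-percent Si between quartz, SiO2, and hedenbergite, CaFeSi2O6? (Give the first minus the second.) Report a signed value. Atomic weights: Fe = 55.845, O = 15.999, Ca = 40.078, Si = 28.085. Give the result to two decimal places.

Si in SiO2: molar mass 60.083 g/mol; 1×28.085 = 28.085 g → 46.74 wt%.
Si in CaFeSi2O6: molar mass 248.087 g/mol; 2×28.085 = 56.170 g → 22.64 wt%.
Difference = 46.74 − 22.64 = 24.10 percentage points.

24.10 percentage points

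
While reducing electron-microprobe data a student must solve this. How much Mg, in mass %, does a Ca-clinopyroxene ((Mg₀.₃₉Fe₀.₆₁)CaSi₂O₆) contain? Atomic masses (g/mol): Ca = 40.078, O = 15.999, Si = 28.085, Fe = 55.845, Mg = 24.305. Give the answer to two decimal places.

4.02 mass %

Molar mass of (Mg₀.₃₉Fe₀.₆₁)CaSi₂O₆: 0.39×24.305 + 0.61×55.845 + 1×40.078 + 2×28.085 + 6×15.999 = 235.786 g/mol.
Mass of Mg per formula unit: 0.39 × 24.305 = 9.479 g.
Weight fraction Mg = 9.479 / 235.786 = 0.0402.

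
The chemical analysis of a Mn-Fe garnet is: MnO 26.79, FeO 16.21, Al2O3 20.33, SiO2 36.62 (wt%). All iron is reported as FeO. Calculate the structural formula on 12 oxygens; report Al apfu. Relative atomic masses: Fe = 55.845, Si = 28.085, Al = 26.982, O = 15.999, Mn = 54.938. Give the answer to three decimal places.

1.977 Al apfu

MnO: 26.79/70.937 = 0.37766 mol → 0.37766 mol Mn, 0.37766 mol O.
FeO: 16.21/71.844 = 0.22563 mol → 0.22563 mol Fe, 0.22563 mol O.
Al2O3: 20.33/101.961 = 0.19939 mol → 0.39878 mol Al, 0.59817 mol O.
SiO2: 36.62/60.083 = 0.60949 mol → 0.60949 mol Si, 1.21898 mol O.
Total oxygen = 2.42044 mol. Normalization factor = 12/2.42044 = 4.95778.
Al per 12 O = 0.39878 × 4.95778 = 1.977.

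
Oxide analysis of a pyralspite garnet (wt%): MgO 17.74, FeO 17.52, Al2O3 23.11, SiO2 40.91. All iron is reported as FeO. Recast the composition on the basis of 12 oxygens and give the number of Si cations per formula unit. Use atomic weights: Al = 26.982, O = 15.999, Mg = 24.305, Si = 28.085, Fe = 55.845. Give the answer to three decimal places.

2.998 Si apfu

17.74 wt% MgO ÷ 40.304 g/mol = 0.44015 mol, giving 0.44015 Mg and 0.44015 O.
17.52 wt% FeO ÷ 71.844 g/mol = 0.24386 mol, giving 0.24386 Fe and 0.24386 O.
23.11 wt% Al2O3 ÷ 101.961 g/mol = 0.22666 mol, giving 0.45332 Al and 0.67998 O.
40.91 wt% SiO2 ÷ 60.083 g/mol = 0.68089 mol, giving 0.68089 Si and 1.36178 O.
Oxygen sums to 2.72577; scaling by 12/2.72577 = 4.40243 puts the formula on 12 O.
Si: 0.68089 × 4.40243 = 2.998 atoms per formula unit.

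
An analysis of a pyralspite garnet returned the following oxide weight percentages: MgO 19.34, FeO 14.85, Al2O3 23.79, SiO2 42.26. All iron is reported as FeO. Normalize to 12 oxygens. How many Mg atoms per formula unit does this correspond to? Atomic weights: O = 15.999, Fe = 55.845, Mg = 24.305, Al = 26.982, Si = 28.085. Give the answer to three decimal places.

2.061 Mg apfu

MgO (M=40.304): mol = 0.47985; Mg = 0.47985, O = 0.47985.
FeO (M=71.844): mol = 0.20670; Fe = 0.20670, O = 0.20670.
Al2O3 (M=101.961): mol = 0.23332; Al = 0.46664, O = 0.69996.
SiO2 (M=60.083): mol = 0.70336; Si = 0.70336, O = 1.40672.
ΣO = 2.79323; factor = 12/ΣO = 4.29610.
Mg apfu = 0.47985 × 4.29610 = 2.061.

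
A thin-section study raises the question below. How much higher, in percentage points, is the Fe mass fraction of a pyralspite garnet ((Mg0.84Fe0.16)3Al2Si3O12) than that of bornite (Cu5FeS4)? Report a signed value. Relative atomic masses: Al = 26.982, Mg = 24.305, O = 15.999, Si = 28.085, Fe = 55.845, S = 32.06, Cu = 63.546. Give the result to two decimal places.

-4.72 percentage points

M((Mg0.84Fe0.16)3Al2Si3O12) = 418.261 g/mol, so wt% Fe = 26.806/418.261 × 100 = 6.41%.
M(Cu5FeS4) = 501.815 g/mol, so wt% Fe = 55.845/501.815 × 100 = 11.13%.
6.41 − 11.13 = -4.72 pp.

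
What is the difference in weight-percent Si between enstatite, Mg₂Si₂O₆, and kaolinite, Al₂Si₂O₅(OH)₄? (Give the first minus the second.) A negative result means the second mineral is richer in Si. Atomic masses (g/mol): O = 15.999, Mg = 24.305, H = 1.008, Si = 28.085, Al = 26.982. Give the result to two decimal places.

Si in Mg₂Si₂O₆: molar mass 200.774 g/mol; 2×28.085 = 56.170 g → 27.98 wt%.
Si in Al₂Si₂O₅(OH)₄: molar mass 258.157 g/mol; 2×28.085 = 56.170 g → 21.76 wt%.
Difference = 27.98 − 21.76 = 6.22 percentage points.

6.22 percentage points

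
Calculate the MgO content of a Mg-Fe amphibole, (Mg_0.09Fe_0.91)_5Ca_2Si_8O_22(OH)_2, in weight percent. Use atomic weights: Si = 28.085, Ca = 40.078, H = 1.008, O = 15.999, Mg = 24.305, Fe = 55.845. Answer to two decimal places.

M((Mg_0.09Fe_0.91)_5Ca_2Si_8O_22(OH)_2) = 955.860 g/mol; M(MgO) = 40.304 g/mol.
Moles MgO per formula unit = 0.45 Mg ÷ 1 = 0.4500.
MgO fraction = (0.4500 × 40.304) / 955.860 = 18.137/955.860 = 0.0190.

1.90 wt%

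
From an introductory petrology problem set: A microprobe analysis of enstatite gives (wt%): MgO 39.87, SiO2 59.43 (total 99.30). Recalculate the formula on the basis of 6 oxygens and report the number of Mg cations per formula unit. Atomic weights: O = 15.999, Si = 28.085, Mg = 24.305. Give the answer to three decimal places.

2.000 Mg apfu

39.87 wt% MgO ÷ 40.304 g/mol = 0.98923 mol, giving 0.98923 Mg and 0.98923 O.
59.43 wt% SiO2 ÷ 60.083 g/mol = 0.98913 mol, giving 0.98913 Si and 1.97826 O.
Oxygen sums to 2.96749; scaling by 6/2.96749 = 2.02191 puts the formula on 6 O.
Mg: 0.98923 × 2.02191 = 2.000 atoms per formula unit.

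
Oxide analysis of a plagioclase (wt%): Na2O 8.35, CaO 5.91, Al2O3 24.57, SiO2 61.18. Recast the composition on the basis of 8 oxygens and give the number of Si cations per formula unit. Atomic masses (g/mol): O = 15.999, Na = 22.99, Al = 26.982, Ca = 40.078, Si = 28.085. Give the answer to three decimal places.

2.716 Si apfu

Na2O: 8.35/61.979 = 0.13472 mol → 0.26944 mol Na, 0.13472 mol O.
CaO: 5.91/56.077 = 0.10539 mol → 0.10539 mol Ca, 0.10539 mol O.
Al2O3: 24.57/101.961 = 0.24097 mol → 0.48194 mol Al, 0.72291 mol O.
SiO2: 61.18/60.083 = 1.01826 mol → 1.01826 mol Si, 2.03652 mol O.
Total oxygen = 2.99954 mol. Normalization factor = 8/2.99954 = 2.66708.
Si per 8 O = 1.01826 × 2.66708 = 2.716.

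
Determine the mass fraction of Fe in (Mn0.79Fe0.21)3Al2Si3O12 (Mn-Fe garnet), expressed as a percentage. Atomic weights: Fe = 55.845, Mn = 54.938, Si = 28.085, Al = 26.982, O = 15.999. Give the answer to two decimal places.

7.10 weight percent

Molar mass of (Mn0.79Fe0.21)3Al2Si3O12: 2.37·54.938 + 0.63·55.845 + 2·26.982 + 3·28.085 + 12·15.999 = 495.592 g/mol.
Mass of Fe per formula unit: 0.63 × 55.845 = 35.182 g.
Weight fraction Fe = 35.182 / 495.592 = 0.0710.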